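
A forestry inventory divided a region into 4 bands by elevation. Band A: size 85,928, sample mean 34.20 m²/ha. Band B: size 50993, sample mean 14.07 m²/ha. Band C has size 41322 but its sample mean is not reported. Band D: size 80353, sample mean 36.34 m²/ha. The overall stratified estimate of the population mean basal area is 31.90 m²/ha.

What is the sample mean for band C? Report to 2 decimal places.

40.49

N = 85928 + 50993 + 41322 + 80353 = 258596.
Overall total = μ·N = 31.90·258596 = 8249212.4.
Subtract the known strata: 85928·34.20 + 50993·14.07 + 80353·36.34 = 6576237.13.
Remaining total for band C: 8249212.4 − 6576237.13 = 1672975.27.
Divide by its size: 1672975.27 / 41322 = 40.4863... → 40.49.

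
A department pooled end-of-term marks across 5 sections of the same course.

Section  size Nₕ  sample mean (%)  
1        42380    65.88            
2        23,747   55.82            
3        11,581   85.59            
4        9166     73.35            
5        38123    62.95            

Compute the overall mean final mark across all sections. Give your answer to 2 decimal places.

N = 124997; weights Wₕ = Nₕ/N = (0.3390, 0.1900, 0.0927, 0.0733, 0.3050).
x̄_st = Σ Wₕ·x̄ₕ = 0.3390·65.88 + 0.1900·55.82 + 0.0927·85.59 + 0.0733·73.35 + 0.3050·62.95 ≈ 65.4491...
→ 65.45.

65.45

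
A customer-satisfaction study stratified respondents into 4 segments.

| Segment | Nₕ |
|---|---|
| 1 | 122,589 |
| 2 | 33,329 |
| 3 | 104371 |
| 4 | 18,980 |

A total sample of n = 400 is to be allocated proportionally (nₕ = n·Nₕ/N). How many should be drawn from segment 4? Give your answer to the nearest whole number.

27

Share of segment 4 = 18980/279269 = 0.06796.
Allocate 400 × 0.06796 = 27.185... → 27.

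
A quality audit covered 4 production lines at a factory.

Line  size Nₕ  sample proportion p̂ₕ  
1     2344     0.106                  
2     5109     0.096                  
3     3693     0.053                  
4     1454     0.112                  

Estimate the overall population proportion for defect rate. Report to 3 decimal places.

Wₕ = Nₕ/N with N = 12600: 0.1860, 0.4055, 0.2931, 0.1154.
p̂_st = 0.1860·0.106 + 0.4055·0.096 + 0.2931·0.053 + 0.1154·0.112 ≈ 0.08710... → 0.087.

0.087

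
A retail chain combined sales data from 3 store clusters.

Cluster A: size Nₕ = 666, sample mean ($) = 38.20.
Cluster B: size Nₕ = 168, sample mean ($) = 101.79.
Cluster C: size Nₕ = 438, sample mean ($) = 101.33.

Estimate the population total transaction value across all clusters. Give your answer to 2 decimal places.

86924.46

Estimate total by summing Nₕ·x̄ₕ over strata.
666·38.20 + 168·101.79 + 438·101.33 = 25441.2 + 17100.72 + 44382.54 = 86924.46.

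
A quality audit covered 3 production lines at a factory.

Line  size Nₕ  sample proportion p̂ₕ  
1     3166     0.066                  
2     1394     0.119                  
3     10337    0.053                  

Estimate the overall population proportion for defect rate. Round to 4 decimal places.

0.0619

N = 3166 + 1394 + 10337 = 14897.
Overall proportion = Σ (Nₕ/N)·p̂ₕ.
Σ Nₕp̂ₕ = 208.956 + 165.886 + 547.861 = 922.703.
922.703 / 14897 = 0.061939... → 0.0619.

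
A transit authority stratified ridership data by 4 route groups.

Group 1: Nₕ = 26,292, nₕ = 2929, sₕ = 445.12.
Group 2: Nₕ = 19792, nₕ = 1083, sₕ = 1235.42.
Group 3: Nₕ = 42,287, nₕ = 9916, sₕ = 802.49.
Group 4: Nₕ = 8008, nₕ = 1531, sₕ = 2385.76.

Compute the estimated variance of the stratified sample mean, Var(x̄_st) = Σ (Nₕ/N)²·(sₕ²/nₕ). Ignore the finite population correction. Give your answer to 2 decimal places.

N = 96379. Term for each stratum: Wₕ²sₕ²/nₕ.
Var(x̄_st) = 5.03405 + 59.43131 + 12.50235 + 25.66620 = 102.63391 → 102.63.

102.63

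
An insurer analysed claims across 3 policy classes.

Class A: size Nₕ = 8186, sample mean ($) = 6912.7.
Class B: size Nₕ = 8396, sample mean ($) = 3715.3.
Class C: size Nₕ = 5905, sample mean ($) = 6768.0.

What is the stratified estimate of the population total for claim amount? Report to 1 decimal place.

Estimate total by summing Nₕ·x̄ₕ over strata.
8186·6912.7 + 8396·3715.3 + 5905·6768.0 = 56587362.2 + 31193658.8 + 39965040 = 127746061.0.

127746061.0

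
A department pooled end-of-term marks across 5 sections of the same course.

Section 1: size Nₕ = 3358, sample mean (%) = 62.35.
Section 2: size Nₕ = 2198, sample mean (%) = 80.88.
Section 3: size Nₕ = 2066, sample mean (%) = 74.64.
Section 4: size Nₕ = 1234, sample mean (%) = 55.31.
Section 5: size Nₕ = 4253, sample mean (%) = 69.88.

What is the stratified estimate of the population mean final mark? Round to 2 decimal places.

69.17

N = 13109; weights Wₕ = Nₕ/N = (0.2562, 0.1677, 0.1576, 0.0941, 0.3244).
x̄_st = Σ Wₕ·x̄ₕ = 0.2562·62.35 + 0.1677·80.88 + 0.1576·74.64 + 0.0941·55.31 + 0.3244·69.88 ≈ 69.1742...
→ 69.17.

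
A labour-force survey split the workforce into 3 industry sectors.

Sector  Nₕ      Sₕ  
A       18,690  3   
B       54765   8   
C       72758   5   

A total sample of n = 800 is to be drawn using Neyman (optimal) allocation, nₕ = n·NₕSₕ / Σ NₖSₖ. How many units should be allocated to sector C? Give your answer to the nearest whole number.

Σ NₕSₕ = 18690·3 + 54765·8 + 72758·5 = 857980.
Share for C: 363790/857980 = 0.42401.
n_C = 800 × 0.42401 = 339.206... → 339.

339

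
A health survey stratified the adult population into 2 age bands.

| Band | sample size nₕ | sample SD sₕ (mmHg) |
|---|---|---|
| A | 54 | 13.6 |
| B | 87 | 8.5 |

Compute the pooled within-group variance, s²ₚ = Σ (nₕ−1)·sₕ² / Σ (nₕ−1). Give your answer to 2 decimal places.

115.23

Degrees of freedom: 53 + 86 = 139.
Σ(nₕ−1)sₕ² = 53·184.96 + 86·72.25 = 16016.38.
s²ₚ = 16016.38 / 139 = 115.2258... → 115.23.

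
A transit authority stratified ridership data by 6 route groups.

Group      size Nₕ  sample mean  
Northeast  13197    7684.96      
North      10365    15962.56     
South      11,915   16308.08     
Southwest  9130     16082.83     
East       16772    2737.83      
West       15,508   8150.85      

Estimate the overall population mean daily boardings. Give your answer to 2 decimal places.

N = 13197 + 10365 + 11915 + 9130 + 16772 + 15508 = 76887.
The stratified mean weights each stratum mean by its population share Nₕ/N.
Σ Nₕx̄ₕ = 13197·7684.96 + 10365·15962.56 + 11915·16308.08 + 9130·16082.83 + 16772·2737.83 + 15508·8150.85 = 101418417.12 + 165451934.4 + 194310773.2 + 146836237.9 + 45918884.76 + 126403381.8 = 780339629.18.
Divide by N: 780339629.18 / 76887 = 10149.1751... → 10149.18.

10149.18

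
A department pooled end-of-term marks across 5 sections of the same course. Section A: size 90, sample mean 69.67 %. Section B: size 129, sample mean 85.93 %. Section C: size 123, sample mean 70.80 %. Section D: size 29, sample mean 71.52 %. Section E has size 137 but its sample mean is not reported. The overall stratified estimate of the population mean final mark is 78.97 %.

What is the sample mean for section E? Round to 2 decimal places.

87.44

N = 90 + 129 + 123 + 29 + 137 = 508.
Overall total = μ·N = 78.97·508 = 40116.76.
Subtract the known strata: 90·69.67 + 129·85.93 + 123·70.80 + 29·71.52 = 28137.75.
Remaining total for section E: 40116.76 − 28137.75 = 11979.01.
Divide by its size: 11979.01 / 137 = 87.4380... → 87.44.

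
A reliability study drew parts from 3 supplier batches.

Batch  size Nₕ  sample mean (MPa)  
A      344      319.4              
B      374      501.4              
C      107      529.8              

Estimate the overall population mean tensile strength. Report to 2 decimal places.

429.19

x̄_st = (Σ Nₕx̄ₕ) / (Σ Nₕ) = (344·319.4 + 374·501.4 + 107·529.8) / 825
= 354085.8 / 825 = 429.1949... → 429.19.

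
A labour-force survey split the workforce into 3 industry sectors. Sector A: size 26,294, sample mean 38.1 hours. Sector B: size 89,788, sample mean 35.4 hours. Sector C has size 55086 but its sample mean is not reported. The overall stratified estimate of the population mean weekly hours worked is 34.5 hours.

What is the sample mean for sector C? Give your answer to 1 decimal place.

Σ Nₕx̄ₕ = N·μ, so 55086·x̄_C = 171168·34.5 − (26294·38.1 + 89788·35.4).
= 5905296 − 4180296.6 = 1724999.4.
x̄_C = 1724999.4 / 55086 = 31.315... → 31.3.

31.3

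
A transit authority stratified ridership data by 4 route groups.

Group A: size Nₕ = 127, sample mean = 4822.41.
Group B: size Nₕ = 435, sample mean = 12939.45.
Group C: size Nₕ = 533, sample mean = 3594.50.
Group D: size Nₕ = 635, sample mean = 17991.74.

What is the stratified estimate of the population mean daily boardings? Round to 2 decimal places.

11318.92

x̄_st = (Σ Nₕx̄ₕ) / (Σ Nₕ) = (127·4822.41 + 435·12939.45 + 533·3594.50 + 635·17991.74) / 1730
= 19581730.22 / 1730 = 11318.9192... → 11318.92.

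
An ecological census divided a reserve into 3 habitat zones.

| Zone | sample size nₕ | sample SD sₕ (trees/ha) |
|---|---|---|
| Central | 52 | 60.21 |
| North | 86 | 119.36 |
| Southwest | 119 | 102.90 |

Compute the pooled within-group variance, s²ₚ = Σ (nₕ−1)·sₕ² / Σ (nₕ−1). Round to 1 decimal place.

Degrees of freedom: 51 + 85 + 118 = 254.
Σ(nₕ−1)sₕ² = 51·3625.2441 + 85·14246.8096 + 118·10588.41 = 2645298.6451.
s²ₚ = 2645298.6451 / 254 = 10414.562... → 10414.6.

10414.6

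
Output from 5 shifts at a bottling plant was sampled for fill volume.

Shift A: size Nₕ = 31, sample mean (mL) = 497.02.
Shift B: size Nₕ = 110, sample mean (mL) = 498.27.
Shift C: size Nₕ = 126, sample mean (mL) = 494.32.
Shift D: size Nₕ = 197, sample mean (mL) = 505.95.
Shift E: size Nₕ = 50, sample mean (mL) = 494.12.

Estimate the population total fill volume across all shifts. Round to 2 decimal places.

256879.79

Population total = Σ Nₕ·x̄ₕ (each stratum's size times its mean).
31·497.02 + 110·498.27 + 126·494.32 + 197·505.95 + 50·494.12 = 15407.62 + 54809.7 + 62284.32 + 99672.15 + 24706 = 256879.79.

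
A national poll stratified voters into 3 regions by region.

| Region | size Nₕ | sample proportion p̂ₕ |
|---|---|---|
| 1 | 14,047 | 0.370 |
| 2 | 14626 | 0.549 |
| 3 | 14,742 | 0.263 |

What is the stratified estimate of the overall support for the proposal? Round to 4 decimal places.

Wₕ = Nₕ/N with N = 43415: 0.3236, 0.3369, 0.3396.
p̂_st = 0.3236·0.370 + 0.3369·0.549 + 0.3396·0.263 ≈ 0.393970... → 0.3940.

0.3940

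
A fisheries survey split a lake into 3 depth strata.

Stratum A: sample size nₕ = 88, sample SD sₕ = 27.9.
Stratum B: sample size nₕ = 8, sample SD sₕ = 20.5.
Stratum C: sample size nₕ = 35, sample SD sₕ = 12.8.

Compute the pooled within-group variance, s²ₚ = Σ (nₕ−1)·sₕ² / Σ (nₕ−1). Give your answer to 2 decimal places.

Degrees of freedom: 87 + 7 + 34 = 128.
Σ(nₕ−1)sₕ² = 87·778.41 + 7·420.25 + 34·163.84 = 76233.98.
s²ₚ = 76233.98 / 128 = 595.5780... → 595.58.

595.58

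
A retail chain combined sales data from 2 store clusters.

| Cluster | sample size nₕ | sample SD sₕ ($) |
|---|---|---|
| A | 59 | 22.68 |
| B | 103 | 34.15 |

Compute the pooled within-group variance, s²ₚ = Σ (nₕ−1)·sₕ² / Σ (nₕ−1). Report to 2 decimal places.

A: (59−1)·22.68² = 58·514.3824 = 29834.1792
B: (103−1)·34.15² = 102·1166.2225 = 118954.695
Numerator = 148788.8742; denominator = Σ(nₕ−1) = 160.
s²ₚ = 148788.8742/160 = 929.9305... → 929.93.

929.93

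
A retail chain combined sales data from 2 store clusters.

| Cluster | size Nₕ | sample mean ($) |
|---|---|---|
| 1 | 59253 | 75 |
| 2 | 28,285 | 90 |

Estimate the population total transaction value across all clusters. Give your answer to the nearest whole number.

Population total = Σ Nₕ·x̄ₕ (each stratum's size times its mean).
59253·75 + 28285·90 = 4443975 + 2545650 = 6989625.

6989625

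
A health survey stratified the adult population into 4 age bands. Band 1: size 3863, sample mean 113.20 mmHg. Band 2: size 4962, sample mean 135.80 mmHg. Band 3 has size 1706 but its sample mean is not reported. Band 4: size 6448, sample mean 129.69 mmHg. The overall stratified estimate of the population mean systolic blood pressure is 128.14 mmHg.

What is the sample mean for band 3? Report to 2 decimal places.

133.83

Σ Nₕx̄ₕ = N·μ, so 1706·x̄_3 = 16979·128.14 − (3863·113.20 + 4962·135.80 + 6448·129.69).
= 2175689.06 − 1947372.32 = 228316.74.
x̄_3 = 228316.74 / 1706 = 133.8316... → 133.83.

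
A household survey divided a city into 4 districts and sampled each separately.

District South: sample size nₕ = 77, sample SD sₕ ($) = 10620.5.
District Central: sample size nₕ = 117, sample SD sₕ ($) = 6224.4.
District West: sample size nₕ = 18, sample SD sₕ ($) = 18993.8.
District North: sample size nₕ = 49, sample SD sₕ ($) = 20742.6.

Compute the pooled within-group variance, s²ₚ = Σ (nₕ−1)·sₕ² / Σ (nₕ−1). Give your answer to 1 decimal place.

Degrees of freedom: 76 + 116 + 17 + 48 = 257.
Σ(nₕ−1)sₕ² = 76·112795020.25 + 116·38743155.36 + 17·360764438.44 + 48·430255454.76 = 39851884842.72.
s²ₚ = 39851884842.72 / 257 = 155065699.777... → 155065699.8.

155065699.8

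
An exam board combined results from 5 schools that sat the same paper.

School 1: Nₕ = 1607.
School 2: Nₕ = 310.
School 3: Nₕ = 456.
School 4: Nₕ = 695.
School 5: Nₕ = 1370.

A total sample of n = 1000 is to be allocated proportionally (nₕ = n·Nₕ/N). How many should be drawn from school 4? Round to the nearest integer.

Share of school 4 = 695/4438 = 0.15660.
Allocate 1000 × 0.15660 = 156.602... → 157.

157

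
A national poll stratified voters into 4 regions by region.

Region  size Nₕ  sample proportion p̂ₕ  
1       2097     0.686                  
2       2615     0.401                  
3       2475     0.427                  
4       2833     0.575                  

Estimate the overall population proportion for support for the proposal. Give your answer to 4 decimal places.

Wₕ = Nₕ/N with N = 10020: 0.2093, 0.2610, 0.2470, 0.2827.
p̂_st = 0.2093·0.686 + 0.2610·0.401 + 0.2470·0.427 + 0.2827·0.575 ≈ 0.516263... → 0.5163.

0.5163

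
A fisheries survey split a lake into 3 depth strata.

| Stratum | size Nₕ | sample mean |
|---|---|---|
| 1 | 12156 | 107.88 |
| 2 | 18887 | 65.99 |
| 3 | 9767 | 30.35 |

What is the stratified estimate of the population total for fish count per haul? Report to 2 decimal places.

2854170.86

1: 12156·107.88 = 1311389.28
2: 18887·65.99 = 1246353.13
3: 9767·30.35 = 296428.45
τ̂ = Σ Nₕx̄ₕ = 2854170.86.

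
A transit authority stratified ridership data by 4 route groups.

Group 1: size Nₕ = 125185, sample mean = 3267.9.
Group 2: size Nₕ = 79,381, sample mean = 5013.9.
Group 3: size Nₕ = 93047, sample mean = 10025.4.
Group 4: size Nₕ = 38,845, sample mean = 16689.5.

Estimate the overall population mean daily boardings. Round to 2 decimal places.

7098.17

N = 336458; weights Wₕ = Nₕ/N = (0.3721, 0.2359, 0.2765, 0.1155).
x̄_st = Σ Wₕ·x̄ₕ = 0.3721·3267.9 + 0.2359·5013.9 + 0.2765·10025.4 + 0.1155·16689.5 ≈ 7098.1742...
→ 7098.17.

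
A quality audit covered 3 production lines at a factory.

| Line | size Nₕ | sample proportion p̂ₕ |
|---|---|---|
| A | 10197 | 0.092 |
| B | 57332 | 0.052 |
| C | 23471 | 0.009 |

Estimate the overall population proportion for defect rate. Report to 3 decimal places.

N = 10197 + 57332 + 23471 = 91000.
Overall proportion = Σ (Nₕ/N)·p̂ₕ.
Σ Nₕp̂ₕ = 938.124 + 2981.264 + 211.239 = 4130.627.
4130.627 / 91000 = 0.04539... → 0.045.

0.045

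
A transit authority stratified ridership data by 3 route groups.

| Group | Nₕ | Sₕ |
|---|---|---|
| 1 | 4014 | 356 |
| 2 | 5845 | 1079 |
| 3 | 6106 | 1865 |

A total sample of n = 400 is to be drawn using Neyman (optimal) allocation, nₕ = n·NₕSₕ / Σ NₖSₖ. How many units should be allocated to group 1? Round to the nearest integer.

30

1: NₕSₕ = 4014·356 = 1428984
2: NₕSₕ = 5845·1079 = 6306755
3: NₕSₕ = 6106·1865 = 11387690
Σ NₕSₕ = 19123429.
n_1 = 400·1428984/19123429 = 29.890... → 30.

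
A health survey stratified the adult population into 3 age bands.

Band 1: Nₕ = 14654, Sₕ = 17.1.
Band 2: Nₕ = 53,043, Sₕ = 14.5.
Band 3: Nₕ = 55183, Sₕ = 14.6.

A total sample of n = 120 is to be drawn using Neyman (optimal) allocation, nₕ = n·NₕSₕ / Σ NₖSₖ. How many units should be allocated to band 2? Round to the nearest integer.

Σ NₕSₕ = 14654·17.1 + 53043·14.5 + 55183·14.6 = 1825378.7.
Share for 2: 769123.5/1825378.7 = 0.42135.
n_2 = 120 × 0.42135 = 50.562... → 51.

51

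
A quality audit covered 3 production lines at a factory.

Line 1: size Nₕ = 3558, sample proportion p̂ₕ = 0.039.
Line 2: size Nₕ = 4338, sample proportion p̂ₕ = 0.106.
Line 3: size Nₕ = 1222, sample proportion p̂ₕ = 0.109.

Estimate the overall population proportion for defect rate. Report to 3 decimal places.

0.080

Wₕ = Nₕ/N with N = 9118: 0.3902, 0.4758, 0.1340.
p̂_st = 0.3902·0.039 + 0.4758·0.106 + 0.1340·0.109 ≈ 0.08026... → 0.080.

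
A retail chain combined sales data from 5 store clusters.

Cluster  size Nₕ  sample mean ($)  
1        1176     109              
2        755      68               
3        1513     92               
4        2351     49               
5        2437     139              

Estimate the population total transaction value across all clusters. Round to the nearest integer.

772662

1: 1176·109 = 128184
2: 755·68 = 51340
3: 1513·92 = 139196
4: 2351·49 = 115199
5: 2437·139 = 338743
τ̂ = Σ Nₕx̄ₕ = 772662.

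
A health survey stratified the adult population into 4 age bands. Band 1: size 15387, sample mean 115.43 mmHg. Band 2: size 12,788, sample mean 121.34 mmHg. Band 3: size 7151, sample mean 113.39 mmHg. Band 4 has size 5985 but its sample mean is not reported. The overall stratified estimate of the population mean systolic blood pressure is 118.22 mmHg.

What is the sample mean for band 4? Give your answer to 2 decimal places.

124.50

N = 15387 + 12788 + 7151 + 5985 = 41311.
Overall total = μ·N = 118.22·41311 = 4883786.42.
Subtract the known strata: 15387·115.43 + 12788·121.34 + 7151·113.39 = 4138669.22.
Remaining total for band 4: 4883786.42 − 4138669.22 = 745117.2.
Divide by its size: 745117.2 / 5985 = 124.4974... → 124.50.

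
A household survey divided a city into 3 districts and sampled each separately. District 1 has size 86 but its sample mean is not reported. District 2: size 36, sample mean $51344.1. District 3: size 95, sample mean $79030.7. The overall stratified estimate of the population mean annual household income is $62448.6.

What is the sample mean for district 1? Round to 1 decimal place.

N = 86 + 36 + 95 = 217.
Overall total = μ·N = 62448.6·217 = 13551346.2.
Subtract the known strata: 36·51344.1 + 95·79030.7 = 9356304.1.
Remaining total for district 1: 13551346.2 − 9356304.1 = 4195042.1.
Divide by its size: 4195042.1 / 86 = 48779.559... → 48779.6.

48779.6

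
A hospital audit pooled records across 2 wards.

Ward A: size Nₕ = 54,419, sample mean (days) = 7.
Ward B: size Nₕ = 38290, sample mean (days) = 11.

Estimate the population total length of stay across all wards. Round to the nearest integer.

Population total = Σ Nₕ·x̄ₕ (each stratum's size times its mean).
54419·7 + 38290·11 = 380933 + 421190 = 802123.

802123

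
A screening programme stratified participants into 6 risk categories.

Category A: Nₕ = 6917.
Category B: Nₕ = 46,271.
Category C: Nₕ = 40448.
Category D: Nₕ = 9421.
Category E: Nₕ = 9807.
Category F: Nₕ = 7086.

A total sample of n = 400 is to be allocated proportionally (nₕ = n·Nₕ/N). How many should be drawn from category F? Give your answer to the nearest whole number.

24

N = 6917 + 46271 + 40448 + 9421 + 9807 + 7086 = 119950.
n_F = 400·7086/119950 = 23.630... → 24.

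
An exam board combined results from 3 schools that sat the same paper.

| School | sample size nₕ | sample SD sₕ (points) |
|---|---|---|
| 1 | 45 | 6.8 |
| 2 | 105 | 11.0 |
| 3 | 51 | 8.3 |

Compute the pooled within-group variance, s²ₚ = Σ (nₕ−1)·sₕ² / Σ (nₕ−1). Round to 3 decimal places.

91.228

Degrees of freedom: 44 + 104 + 50 = 198.
Σ(nₕ−1)sₕ² = 44·46.24 + 104·121 + 50·68.89 = 18063.06.
s²ₚ = 18063.06 / 198 = 91.22758... → 91.228.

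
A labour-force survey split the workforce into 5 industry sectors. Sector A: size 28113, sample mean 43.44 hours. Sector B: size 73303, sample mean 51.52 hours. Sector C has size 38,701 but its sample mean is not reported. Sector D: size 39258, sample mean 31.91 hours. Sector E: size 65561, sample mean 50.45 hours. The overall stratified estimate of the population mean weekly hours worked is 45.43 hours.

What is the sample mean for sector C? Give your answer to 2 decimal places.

40.55

Σ Nₕx̄ₕ = N·μ, so 38701·x̄_C = 244936·45.43 − (28113·43.44 + 73303·51.52 + 39258·31.91 + 65561·50.45).
= 11127442.48 − 9558074.51 = 1569367.97.
x̄_C = 1569367.97 / 38701 = 40.5511... → 40.55.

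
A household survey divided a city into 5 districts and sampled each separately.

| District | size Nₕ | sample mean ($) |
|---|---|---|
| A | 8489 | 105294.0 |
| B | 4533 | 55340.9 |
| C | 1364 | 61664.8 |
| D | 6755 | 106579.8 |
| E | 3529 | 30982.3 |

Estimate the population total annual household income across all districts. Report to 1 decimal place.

Population total = Σ Nₕ·x̄ₕ (each stratum's size times its mean).
8489·105294.0 + 4533·55340.9 + 1364·61664.8 + 6755·106579.8 + 3529·30982.3 = 893840766 + 250860299.7 + 84110787.2 + 719946549 + 109336536.7 = 2058094938.6.

2058094938.6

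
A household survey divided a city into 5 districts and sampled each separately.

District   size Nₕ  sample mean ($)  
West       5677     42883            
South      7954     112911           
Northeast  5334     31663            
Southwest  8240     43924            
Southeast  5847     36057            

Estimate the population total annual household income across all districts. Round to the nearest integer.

West: 5677·42883 = 243446791
South: 7954·112911 = 898094094
Northeast: 5334·31663 = 168890442
Southwest: 8240·43924 = 361933760
Southeast: 5847·36057 = 210825279
τ̂ = Σ Nₕx̄ₕ = 1883190366.

1883190366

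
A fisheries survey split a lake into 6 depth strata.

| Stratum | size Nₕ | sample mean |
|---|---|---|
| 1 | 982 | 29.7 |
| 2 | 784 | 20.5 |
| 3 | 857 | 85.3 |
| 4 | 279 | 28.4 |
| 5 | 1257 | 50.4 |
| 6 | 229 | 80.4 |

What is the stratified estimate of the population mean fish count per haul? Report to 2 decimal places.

47.41

x̄_st = (Σ Nₕx̄ₕ) / (Σ Nₕ) = (982·29.7 + 784·20.5 + 857·85.3 + 279·28.4 + 1257·50.4 + 229·80.4) / 4388
= 208027.5 / 4388 = 47.4083... → 47.41.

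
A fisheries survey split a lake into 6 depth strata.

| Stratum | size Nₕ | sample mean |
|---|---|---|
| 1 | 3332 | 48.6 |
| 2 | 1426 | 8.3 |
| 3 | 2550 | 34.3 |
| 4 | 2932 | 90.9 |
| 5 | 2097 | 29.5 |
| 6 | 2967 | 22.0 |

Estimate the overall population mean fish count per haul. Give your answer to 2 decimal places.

42.79

x̄_st = (Σ Nₕx̄ₕ) / (Σ Nₕ) = (3332·48.6 + 1426·8.3 + 2550·34.3 + 2932·90.9 + 2097·29.5 + 2967·22.0) / 15304
= 654890.3 / 15304 = 42.7921... → 42.79.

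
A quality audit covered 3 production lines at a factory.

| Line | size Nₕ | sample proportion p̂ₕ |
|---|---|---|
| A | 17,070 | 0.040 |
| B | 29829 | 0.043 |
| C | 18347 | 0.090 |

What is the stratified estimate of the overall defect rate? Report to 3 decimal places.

0.055

Wₕ = Nₕ/N with N = 65246: 0.2616, 0.4572, 0.2812.
p̂_st = 0.2616·0.040 + 0.4572·0.043 + 0.2812·0.090 ≈ 0.05543... → 0.055.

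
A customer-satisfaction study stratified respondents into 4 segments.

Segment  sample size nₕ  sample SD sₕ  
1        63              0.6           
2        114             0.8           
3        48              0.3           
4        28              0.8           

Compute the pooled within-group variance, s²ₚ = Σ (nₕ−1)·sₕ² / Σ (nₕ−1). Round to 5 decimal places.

Degrees of freedom: 62 + 113 + 47 + 27 = 249.
Σ(nₕ−1)sₕ² = 62·0.36 + 113·0.64 + 47·0.09 + 27·0.64 = 116.15.
s²ₚ = 116.15 / 249 = 0.4664659... → 0.46647.

0.46647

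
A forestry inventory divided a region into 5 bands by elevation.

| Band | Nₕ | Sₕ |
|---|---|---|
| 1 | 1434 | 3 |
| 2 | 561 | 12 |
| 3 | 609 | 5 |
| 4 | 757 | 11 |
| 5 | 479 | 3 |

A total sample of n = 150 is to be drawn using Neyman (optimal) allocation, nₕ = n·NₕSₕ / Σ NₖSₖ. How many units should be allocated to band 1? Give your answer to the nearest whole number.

Σ NₕSₕ = 1434·3 + 561·12 + 609·5 + 757·11 + 479·3 = 23843.
Share for 1: 4302/23843 = 0.18043.
n_1 = 150 × 0.18043 = 27.065... → 27.

27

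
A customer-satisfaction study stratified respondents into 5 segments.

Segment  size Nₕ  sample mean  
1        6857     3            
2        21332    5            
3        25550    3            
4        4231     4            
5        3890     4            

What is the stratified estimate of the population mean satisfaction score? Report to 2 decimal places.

N = 6857 + 21332 + 25550 + 4231 + 3890 = 61860.
Weight each subgroup mean by Nₕ/N and sum.
Σ Nₕx̄ₕ = 6857·3 + 21332·5 + 25550·3 + 4231·4 + 3890·4 = 20571 + 106660 + 76650 + 16924 + 15560 = 236365.
Divide by N: 236365 / 61860 = 3.8210... → 3.82.

3.82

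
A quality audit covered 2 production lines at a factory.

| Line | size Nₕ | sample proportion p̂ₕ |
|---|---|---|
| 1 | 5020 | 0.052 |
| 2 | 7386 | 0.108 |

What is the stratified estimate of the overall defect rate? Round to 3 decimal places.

0.085

N = 5020 + 7386 = 12406.
Overall proportion = Σ (Nₕ/N)·p̂ₕ.
Σ Nₕp̂ₕ = 261.04 + 797.688 = 1058.728.
1058.728 / 12406 = 0.08534... → 0.085.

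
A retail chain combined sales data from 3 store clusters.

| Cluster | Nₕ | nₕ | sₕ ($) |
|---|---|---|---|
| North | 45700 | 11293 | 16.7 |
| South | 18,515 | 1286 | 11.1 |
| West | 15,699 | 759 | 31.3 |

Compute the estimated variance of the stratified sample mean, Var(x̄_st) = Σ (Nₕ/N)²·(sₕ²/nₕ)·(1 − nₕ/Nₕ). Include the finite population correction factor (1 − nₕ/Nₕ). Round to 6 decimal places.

0.058271

N = 79914. Term for each stratum: Wₕ²sₕ²/nₕ·(1−nₕ/Nₕ).
Var(x̄_st) = 0.006080522 + 0.004785673 + 0.047404956 = 0.058271151 → 0.058271.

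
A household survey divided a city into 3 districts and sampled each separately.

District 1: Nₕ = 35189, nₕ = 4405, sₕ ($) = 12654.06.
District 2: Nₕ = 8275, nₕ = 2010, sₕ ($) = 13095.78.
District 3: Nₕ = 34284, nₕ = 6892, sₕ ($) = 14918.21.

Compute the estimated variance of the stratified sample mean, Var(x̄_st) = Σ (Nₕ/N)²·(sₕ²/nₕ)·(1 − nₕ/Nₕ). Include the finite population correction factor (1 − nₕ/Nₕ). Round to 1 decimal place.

N = 77748; Wₕ = Nₕ/N.
district 1: (35189/77748)²·12654.06²/4405·(1 − 4405/35189) = 6514.2945
district 2: (8275/77748)²·13095.78²/2010·(1 − 2010/8275) = 731.7746
district 3: (34284/77748)²·14918.21²/6892·(1 − 6892/34284) = 5016.7787
Sum = 12262.8478 → 12262.8.

12262.8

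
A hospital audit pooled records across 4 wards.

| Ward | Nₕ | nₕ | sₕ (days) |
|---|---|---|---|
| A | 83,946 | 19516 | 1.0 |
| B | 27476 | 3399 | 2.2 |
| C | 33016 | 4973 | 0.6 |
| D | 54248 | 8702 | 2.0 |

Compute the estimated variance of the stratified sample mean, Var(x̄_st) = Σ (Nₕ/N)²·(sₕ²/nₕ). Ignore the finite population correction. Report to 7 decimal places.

0.0000726

N = 198686. Term for each stratum: Wₕ²sₕ²/nₕ.
Var(x̄_st) = 0.0000091469 + 0.0000272312 + 0.0000019989 + 0.0000342668 = 0.0000726439 → 0.0000726.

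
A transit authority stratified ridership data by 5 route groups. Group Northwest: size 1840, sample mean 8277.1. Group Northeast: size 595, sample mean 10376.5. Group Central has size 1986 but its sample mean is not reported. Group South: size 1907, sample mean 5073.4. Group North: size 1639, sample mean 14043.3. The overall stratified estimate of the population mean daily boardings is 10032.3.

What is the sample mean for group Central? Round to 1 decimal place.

Σ Nₕx̄ₕ = N·μ, so 1986·x̄_Central = 7967·10032.3 − (1840·8277.1 + 595·10376.5 + 1907·5073.4 + 1639·14043.3).
= 79927334.1 − 54095824 = 25831510.1.
x̄_Central = 25831510.1 / 1986 = 13006.803... → 13006.8.

13006.8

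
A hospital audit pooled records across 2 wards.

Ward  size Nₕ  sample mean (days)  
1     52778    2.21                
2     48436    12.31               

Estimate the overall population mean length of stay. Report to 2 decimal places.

N = 101214; weights Wₕ = Nₕ/N = (0.5214, 0.4786).
x̄_st = Σ Wₕ·x̄ₕ = 0.5214·2.21 + 0.4786·12.31 ≈ 7.0434...
→ 7.04.

7.04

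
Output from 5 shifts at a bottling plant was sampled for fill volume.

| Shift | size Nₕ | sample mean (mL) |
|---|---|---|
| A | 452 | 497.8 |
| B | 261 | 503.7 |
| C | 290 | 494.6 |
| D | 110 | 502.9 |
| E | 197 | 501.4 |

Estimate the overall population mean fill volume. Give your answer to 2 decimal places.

499.24

x̄_st = (Σ Nₕx̄ₕ) / (Σ Nₕ) = (452·497.8 + 261·503.7 + 290·494.6 + 110·502.9 + 197·501.4) / 1310
= 654000.1 / 1310 = 499.2367... → 499.24.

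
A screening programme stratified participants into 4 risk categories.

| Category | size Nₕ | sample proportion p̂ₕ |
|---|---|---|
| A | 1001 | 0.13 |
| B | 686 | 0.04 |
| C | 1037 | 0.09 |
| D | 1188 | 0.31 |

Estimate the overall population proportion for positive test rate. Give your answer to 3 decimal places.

Wₕ = Nₕ/N with N = 3912: 0.2559, 0.1754, 0.2651, 0.3037.
p̂_st = 0.2559·0.13 + 0.1754·0.04 + 0.2651·0.09 + 0.3037·0.31 ≈ 0.15828... → 0.158.

0.158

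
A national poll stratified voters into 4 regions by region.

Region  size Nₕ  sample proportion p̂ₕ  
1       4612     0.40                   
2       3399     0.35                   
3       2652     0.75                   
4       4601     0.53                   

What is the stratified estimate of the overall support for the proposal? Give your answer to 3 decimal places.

N = 4612 + 3399 + 2652 + 4601 = 15264.
Overall proportion = Σ (Nₕ/N)·p̂ₕ.
Σ Nₕp̂ₕ = 1844.8 + 1189.65 + 1989 + 2438.53 = 7461.98.
7461.98 / 15264 = 0.48886... → 0.489.

0.489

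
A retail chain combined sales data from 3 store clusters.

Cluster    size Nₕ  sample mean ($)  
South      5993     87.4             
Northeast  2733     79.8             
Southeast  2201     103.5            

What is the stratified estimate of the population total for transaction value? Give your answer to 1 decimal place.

Estimate total by summing Nₕ·x̄ₕ over strata.
5993·87.4 + 2733·79.8 + 2201·103.5 = 523788.2 + 218093.4 + 227803.5 = 969685.1.

969685.1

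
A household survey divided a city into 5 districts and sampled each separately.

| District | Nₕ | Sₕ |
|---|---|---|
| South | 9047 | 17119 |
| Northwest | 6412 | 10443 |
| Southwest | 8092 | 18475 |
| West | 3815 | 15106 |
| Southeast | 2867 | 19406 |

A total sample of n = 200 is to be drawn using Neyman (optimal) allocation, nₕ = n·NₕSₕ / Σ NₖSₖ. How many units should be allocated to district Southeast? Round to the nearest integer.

Σ NₕSₕ = 9047·17119 + 6412·10443 + 8092·18475 + 3815·15106 + 2867·19406 = 484602201.
Share for Southeast: 55637002/484602201 = 0.11481.
n_Southeast = 200 × 0.11481 = 22.962... → 23.

23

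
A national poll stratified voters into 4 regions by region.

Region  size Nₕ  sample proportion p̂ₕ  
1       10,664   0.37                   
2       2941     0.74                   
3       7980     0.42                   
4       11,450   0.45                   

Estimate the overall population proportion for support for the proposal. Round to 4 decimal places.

Wₕ = Nₕ/N with N = 33035: 0.3228, 0.0890, 0.2416, 0.3466.
p̂_st = 0.3228·0.37 + 0.0890·0.74 + 0.2416·0.42 + 0.3466·0.45 ≈ 0.442746... → 0.4427.

0.4427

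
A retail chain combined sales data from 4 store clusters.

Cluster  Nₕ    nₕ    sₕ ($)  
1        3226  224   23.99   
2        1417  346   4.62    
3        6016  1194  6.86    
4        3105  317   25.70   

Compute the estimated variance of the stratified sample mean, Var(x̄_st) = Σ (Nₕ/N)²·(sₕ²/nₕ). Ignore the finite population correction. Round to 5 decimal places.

N = 13764. Term for each stratum: Wₕ²sₕ²/nₕ.
Var(x̄_st) = 0.14114057 + 0.00065382 + 0.00752957 + 0.10603296 = 0.25535692 → 0.25536.

0.25536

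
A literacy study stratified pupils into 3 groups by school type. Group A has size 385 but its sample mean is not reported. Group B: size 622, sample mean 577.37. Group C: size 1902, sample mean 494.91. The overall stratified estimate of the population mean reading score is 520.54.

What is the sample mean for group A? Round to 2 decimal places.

Σ Nₕx̄ₕ = N·μ, so 385·x̄_A = 2909·520.54 − (622·577.37 + 1902·494.91).
= 1514250.86 − 1300442.96 = 213807.9.
x̄_A = 213807.9 / 385 = 555.3452... → 555.35.

555.35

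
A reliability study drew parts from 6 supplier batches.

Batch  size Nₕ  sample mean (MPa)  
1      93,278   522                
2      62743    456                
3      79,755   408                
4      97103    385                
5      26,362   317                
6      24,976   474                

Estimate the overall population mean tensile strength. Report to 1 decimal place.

N = 93278 + 62743 + 79755 + 97103 + 26362 + 24976 = 384217.
The stratified mean weights each stratum mean by its population share Nₕ/N.
Σ Nₕx̄ₕ = 93278·522 + 62743·456 + 79755·408 + 97103·385 + 26362·317 + 24976·474 = 48691116 + 28610808 + 32540040 + 37384655 + 8356754 + 11838624 = 167421997.
Divide by N: 167421997 / 384217 = 435.749... → 435.7.

435.7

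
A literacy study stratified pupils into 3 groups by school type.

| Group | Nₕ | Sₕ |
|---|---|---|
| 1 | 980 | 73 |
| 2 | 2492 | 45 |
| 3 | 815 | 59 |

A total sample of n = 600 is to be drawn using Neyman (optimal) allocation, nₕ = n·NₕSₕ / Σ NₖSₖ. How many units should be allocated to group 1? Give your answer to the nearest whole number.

Σ NₕSₕ = 980·73 + 2492·45 + 815·59 = 231765.
Share for 1: 71540/231765 = 0.30867.
n_1 = 600 × 0.30867 = 185.205... → 185.

185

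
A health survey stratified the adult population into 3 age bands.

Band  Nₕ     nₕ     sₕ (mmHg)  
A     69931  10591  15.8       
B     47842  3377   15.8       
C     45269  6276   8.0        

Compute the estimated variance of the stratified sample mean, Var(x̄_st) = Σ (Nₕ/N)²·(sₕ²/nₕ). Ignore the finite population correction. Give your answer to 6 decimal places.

N = 163042; Wₕ = Nₕ/N.
band A: (69931/163042)²·15.8²/10591 = 0.004336284
band B: (47842/163042)²·15.8²/3377 = 0.006365064
band C: (45269/163042)²·8.0²/6276 = 0.000786140
Sum = 0.011487488 → 0.011487.

0.011487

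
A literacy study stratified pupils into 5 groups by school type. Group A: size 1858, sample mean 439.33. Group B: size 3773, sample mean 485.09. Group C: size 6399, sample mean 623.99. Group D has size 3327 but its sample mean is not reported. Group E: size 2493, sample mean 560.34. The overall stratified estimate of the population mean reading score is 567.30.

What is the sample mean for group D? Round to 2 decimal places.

628.18

Σ Nₕx̄ₕ = N·μ, so 3327·x̄_D = 17850·567.30 − (1858·439.33 + 3773·485.09 + 6399·623.99 + 2493·560.34).
= 10126305 − 8036359.34 = 2089945.66.
x̄_D = 2089945.66 / 3327 = 628.1772... → 628.18.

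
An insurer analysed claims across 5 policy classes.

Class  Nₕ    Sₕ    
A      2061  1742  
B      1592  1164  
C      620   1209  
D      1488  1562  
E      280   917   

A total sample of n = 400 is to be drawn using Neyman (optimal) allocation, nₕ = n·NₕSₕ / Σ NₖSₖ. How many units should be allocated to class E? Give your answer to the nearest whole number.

12

Σ NₕSₕ = 2061·1742 + 1592·1164 + 620·1209 + 1488·1562 + 280·917 = 8773946.
Share for E: 256760/8773946 = 0.02926.
n_E = 400 × 0.02926 = 11.706... → 12.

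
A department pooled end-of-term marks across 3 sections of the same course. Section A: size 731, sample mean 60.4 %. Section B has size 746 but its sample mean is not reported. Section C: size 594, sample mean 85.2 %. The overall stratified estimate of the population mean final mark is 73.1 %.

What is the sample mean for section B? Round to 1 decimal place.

N = 731 + 746 + 594 = 2071.
Overall total = μ·N = 73.1·2071 = 151390.1.
Subtract the known strata: 731·60.4 + 594·85.2 = 94761.2.
Remaining total for section B: 151390.1 − 94761.2 = 56628.9.
Divide by its size: 56628.9 / 746 = 75.910... → 75.9.

75.9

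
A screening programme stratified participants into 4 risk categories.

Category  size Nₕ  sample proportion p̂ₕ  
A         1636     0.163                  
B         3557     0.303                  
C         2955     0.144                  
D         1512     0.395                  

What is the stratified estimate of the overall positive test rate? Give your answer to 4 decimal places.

0.2451

Wₕ = Nₕ/N with N = 9660: 0.1694, 0.3682, 0.3059, 0.1565.
p̂_st = 0.1694·0.163 + 0.3682·0.303 + 0.3059·0.144 + 0.1565·0.395 ≈ 0.245052... → 0.2451.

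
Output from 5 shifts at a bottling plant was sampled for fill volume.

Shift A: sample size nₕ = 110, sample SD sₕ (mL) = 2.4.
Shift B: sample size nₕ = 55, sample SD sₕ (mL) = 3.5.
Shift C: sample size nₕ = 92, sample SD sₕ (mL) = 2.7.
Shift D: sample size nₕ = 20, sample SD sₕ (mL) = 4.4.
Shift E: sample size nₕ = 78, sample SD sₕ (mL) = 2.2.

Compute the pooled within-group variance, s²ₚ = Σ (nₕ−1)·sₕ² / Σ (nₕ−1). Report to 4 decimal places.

7.6950

A: (110−1)·2.4² = 109·5.76 = 627.84
B: (55−1)·3.5² = 54·12.25 = 661.5
C: (92−1)·2.7² = 91·7.29 = 663.39
D: (20−1)·4.4² = 19·19.36 = 367.84
E: (78−1)·2.2² = 77·4.84 = 372.68
Numerator = 2693.25; denominator = Σ(nₕ−1) = 350.
s²ₚ = 2693.25/350 = 7.695 → 7.6950.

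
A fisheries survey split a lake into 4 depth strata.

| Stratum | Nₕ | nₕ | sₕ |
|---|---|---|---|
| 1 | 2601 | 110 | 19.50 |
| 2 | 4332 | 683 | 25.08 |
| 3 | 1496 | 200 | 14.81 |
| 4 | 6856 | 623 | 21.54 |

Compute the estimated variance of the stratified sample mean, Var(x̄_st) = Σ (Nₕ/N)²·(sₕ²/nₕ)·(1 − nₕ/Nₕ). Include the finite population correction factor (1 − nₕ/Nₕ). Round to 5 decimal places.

0.30350

N = 15285; Wₕ = Nₕ/N.
stratum 1: (2601/15285)²·19.50²/110·(1 − 110/2601) = 0.09586492
stratum 2: (4332/15285)²·25.08²/683·(1 − 683/4332) = 0.06231115
stratum 3: (1496/15285)²·14.81²/200·(1 − 200/1496) = 0.00910093
stratum 4: (6856/15285)²·21.54²/623·(1 − 623/6856) = 0.13621985
Sum = 0.30349686 → 0.30350.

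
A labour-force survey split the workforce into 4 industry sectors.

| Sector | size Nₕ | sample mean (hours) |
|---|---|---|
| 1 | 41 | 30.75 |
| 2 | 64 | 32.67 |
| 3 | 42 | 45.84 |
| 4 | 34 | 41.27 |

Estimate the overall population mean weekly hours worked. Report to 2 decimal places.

N = 181; weights Wₕ = Nₕ/N = (0.2265, 0.3536, 0.2320, 0.1878).
x̄_st = Σ Wₕ·x̄ₕ = 0.2265·30.75 + 0.3536·32.67 + 0.2320·45.84 + 0.1878·41.27 ≈ 36.9066...
→ 36.91.

36.91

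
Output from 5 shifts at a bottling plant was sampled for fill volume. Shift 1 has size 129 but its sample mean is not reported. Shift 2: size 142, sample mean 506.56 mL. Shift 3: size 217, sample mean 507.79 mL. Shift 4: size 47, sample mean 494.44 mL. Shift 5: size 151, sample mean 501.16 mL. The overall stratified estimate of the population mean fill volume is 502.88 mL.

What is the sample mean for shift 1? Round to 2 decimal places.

495.66

N = 129 + 142 + 217 + 47 + 151 = 686.
Overall total = μ·N = 502.88·686 = 344975.68.
Subtract the known strata: 142·506.56 + 217·507.79 + 47·494.44 + 151·501.16 = 281035.79.
Remaining total for shift 1: 344975.68 − 281035.79 = 63939.89.
Divide by its size: 63939.89 / 129 = 495.6581... → 495.66.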